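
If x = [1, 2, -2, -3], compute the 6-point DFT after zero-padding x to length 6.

Original 4-point DFT: [-2, 3-5i, 0, 3+5i]
Zero-padded 6-point DFT provides frequency interpolation.

DFT_6([x, 0, ...]) = [-2, 6, -2.0000-3.4641i, 0, -2.0000+3.4641i, 6]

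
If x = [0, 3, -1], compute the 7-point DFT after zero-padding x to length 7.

Original 3-point DFT: [2, -1.0000-3.4641i, -1.0000+3.4641i]
Zero-padded 7-point DFT provides frequency interpolation.

DFT_7([x, 0, ...]) = [2, 2.0930-1.3706i, 0.2334-3.3587i, -3.3264-2.0835i, -3.3264+2.0835i, 0.2334+3.3587i, 2.0930+1.3706i]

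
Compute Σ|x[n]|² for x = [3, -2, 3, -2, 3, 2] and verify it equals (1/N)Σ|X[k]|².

Time domain:
Σ|x[n]|² = |3|² + |-2|² + |3|² + |-2|² + |3|² + |2|² = 39.0000

Frequency domain:
(1/6)Σ|X[k]|² = (1/6)(|7|² + |2.0000+3.4641i|² + |-2.0000+3.4641i|² + |11|² + |-2.0000-3.4641i|² + |2.0000-3.4641i|²) = (1/6)·234.0000 = 39.0000

Both sides agree, confirming Parseval's theorem.

Σ|x[n]|² = (1/N)Σ|X[k]|² = 39.0000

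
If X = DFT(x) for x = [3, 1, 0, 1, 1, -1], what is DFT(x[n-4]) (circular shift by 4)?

Time shift by 4: X_shifted[k] = ω_6^(4k) · X[k]
Shifted x = [0, 1, 1, -1, 3, 1]

DFT(x[n-4]) = [5, 1.7321i, -4.0000-1.7321i, 3, -4.0000+1.7321i, -1.7321i]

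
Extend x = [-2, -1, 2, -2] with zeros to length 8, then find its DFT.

Original 4-point DFT: [-3, -4-1i, 3, -4+1i]
Zero-padded 8-point DFT provides frequency interpolation.

DFT_8([x, 0, ...]) = [-3, -1.2929+0.1213i, -4-1i, -2.7071+4.1213i, 3, -2.7071-4.1213i, -4+1i, -1.2929-0.1213i]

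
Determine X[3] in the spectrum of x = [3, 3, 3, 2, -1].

X[3] = Σ(n=0 to 4) x[n] · ω_5^(3n) where ω_5 = e^(-2πi/5)
= (3)·ω_5^0 + (3)·ω_5^3 + (3)·ω_5^6 + (2)·ω_5^9 + (-1)·ω_5^12

X[3] = 2.9271+1.4001i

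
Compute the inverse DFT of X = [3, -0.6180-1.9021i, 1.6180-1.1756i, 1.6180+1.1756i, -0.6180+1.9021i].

x[n] = (1/5) Σ(k=0 to 4) X[k] · e^(2πikn/5)

Computing each x[n]:
x[0] = 1
x[1] = 1
x[2] = 1
x[3] = 1
x[4] = -1

x = [1, 1, 1, 1, -1]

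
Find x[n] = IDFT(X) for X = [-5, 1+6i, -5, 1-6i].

x[n] = (1/4) Σ(k=0 to 3) X[k] · e^(2πikn/4)

Computing each x[n]:
x[0] = -2
x[1] = -3
x[2] = -3
x[3] = 3

x = [-2, -3, -3, 3]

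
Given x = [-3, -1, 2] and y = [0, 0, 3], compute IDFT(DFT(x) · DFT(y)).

(x ⊛ y)[n] = Σ(m=0 to 2) x[m] · y[(n-m) mod 3]

Computing each output sample:
(x ⊛ y)[0] = -3
(x ⊛ y)[1] = 6
(x ⊛ y)[2] = -9

x ⊛ y = [-3, 6, -9]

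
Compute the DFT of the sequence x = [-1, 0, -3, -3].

X[k] = Σ(n=0 to 3) x[n] · ω_4^(nk)
where ω_4 = e^(-2πi/4)

Computing each X[k]:
X[0] = -7
X[1] = 2-3i
X[2] = -1
X[3] = 2+3i

X = [-7, 2-3i, -1, 2+3i]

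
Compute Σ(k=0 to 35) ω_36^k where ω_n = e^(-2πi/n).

Sum of all nth roots of unity equals 0 for n > 1 (geometric series with r ≠ 1).

0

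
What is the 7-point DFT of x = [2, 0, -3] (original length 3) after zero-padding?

Original 3-point DFT: [-1, 3.5000-2.5981i, 3.5000+2.5981i]
Zero-padded 7-point DFT provides frequency interpolation.

DFT_7([x, 0, ...]) = [-1, 2.6676+2.9248i, 4.7029-1.3017i, 0.1295-2.3455i, 0.1295+2.3455i, 4.7029+1.3017i, 2.6676-2.9248i]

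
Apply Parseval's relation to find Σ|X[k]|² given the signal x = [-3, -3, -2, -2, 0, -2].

Parseval: Σ|x[n]|² = (1/N)Σ|X[k]|², so Σ|X[k]|² = N·Σ|x[n]|² = 6·30.0000

Σ|X[k]|² = N·Σ|x[n]|² = 6·30.0000 = 180.0000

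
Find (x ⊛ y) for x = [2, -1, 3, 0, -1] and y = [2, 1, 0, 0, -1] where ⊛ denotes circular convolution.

(x ⊛ y)[n] = Σ(m=0 to 4) x[m] · y[(n-m) mod 5]

Computing each output sample:
(x ⊛ y)[0] = 4
(x ⊛ y)[1] = -3
(x ⊛ y)[2] = 5
(x ⊛ y)[3] = 4
(x ⊛ y)[4] = -4

x ⊛ y = [4, -3, 5, 4, -4]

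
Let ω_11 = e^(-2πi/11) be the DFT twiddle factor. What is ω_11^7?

ω_11^7 = e^(-2πi·7/11)
= cos(-2π·7/11) + i·sin(-2π·7/11)
= cos(-14π/11) + i·sin(-14π/11)

ω_11^7 = cos(-14π/11) + i·sin(-14π/11) = -0.6549+0.7557i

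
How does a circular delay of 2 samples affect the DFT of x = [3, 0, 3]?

Time shift by 2: X_shifted[k] = ω_3^(2k) · X[k]
Shifted x = [0, 3, 3]

DFT(x[n-2]) = [6, -3, -3]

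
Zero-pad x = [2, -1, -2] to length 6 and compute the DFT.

Original 3-point DFT: [-1, 3.5000-0.8660i, 3.5000+0.8660i]
Zero-padded 6-point DFT provides frequency interpolation.

DFT_6([x, 0, ...]) = [-1, 2.5000+2.5981i, 3.5000-0.8660i, 1, 3.5000+0.8660i, 2.5000-2.5981i]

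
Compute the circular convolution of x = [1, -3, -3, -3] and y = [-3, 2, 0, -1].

(x ⊛ y)[n] = Σ(m=0 to 3) x[m] · y[(n-m) mod 4]

Computing each output sample:
(x ⊛ y)[0] = -6
(x ⊛ y)[1] = 14
(x ⊛ y)[2] = 6
(x ⊛ y)[3] = 2

x ⊛ y = [-6, 14, 6, 2]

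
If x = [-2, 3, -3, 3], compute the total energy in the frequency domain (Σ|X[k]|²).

Parseval: Σ|x[n]|² = (1/N)Σ|X[k]|², so Σ|X[k]|² = N·Σ|x[n]|² = 4·31.0000

Σ|X[k]|² = N·Σ|x[n]|² = 4·31.0000 = 124.0000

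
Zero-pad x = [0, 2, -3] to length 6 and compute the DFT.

Original 3-point DFT: [-1, 0.5000-4.3301i, 0.5000+4.3301i]
Zero-padded 6-point DFT provides frequency interpolation.

DFT_6([x, 0, ...]) = [-1, 2.5000+0.8660i, 0.5000-4.3301i, -5, 0.5000+4.3301i, 2.5000-0.8660i]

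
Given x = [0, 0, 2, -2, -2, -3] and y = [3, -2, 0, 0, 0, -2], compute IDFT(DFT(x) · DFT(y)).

(x ⊛ y)[n] = Σ(m=0 to 5) x[m] · y[(n-m) mod 6]

Computing each output sample:
(x ⊛ y)[0] = 6
(x ⊛ y)[1] = -4
(x ⊛ y)[2] = 10
(x ⊛ y)[3] = -6
(x ⊛ y)[4] = 4
(x ⊛ y)[5] = -5

x ⊛ y = [6, -4, 10, -6, 4, -5]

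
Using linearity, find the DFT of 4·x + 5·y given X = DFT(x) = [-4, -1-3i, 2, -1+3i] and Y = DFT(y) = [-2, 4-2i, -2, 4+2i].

By linearity: DFT(4x + 5y) = 4·DFT(x) + 5·DFT(y)
= 4·[-4, -1-3i, 2, -1+3i] + 5·[-2, 4-2i, -2, 4+2i]

Computing element-wise:
Z[0] = 4·(-4) + 5·(-2) = -26
Z[1] = 4·(-1-3i) + 5·(4-2i) = 16-22i
Z[2] = 4·(2) + 5·(-2) = -2
Z[3] = 4·(-1+3i) + 5·(4+2i) = 16+22i

DFT(4x + 5y) = 4·X + 5·Y = [-26, 16-22i, -2, 16+22i]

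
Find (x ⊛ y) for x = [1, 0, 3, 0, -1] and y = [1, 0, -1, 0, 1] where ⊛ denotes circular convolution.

(x ⊛ y)[n] = Σ(m=0 to 4) x[m] · y[(n-m) mod 5]

Computing each output sample:
(x ⊛ y)[0] = 1
(x ⊛ y)[1] = 4
(x ⊛ y)[2] = 2
(x ⊛ y)[3] = -1
(x ⊛ y)[4] = -3

x ⊛ y = [1, 4, 2, -1, -3]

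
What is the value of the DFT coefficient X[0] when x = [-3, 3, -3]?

X[0] = Σ(n=0 to 2) x[n] · ω_3^0 = Σ x[n]
= (-3) + (3) + (-3)

X[0] = -3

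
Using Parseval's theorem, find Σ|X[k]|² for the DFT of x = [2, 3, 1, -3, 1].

Parseval: Σ|x[n]|² = (1/N)Σ|X[k]|², so Σ|X[k]|² = N·Σ|x[n]|² = 5·24.0000

Σ|X[k]|² = N·Σ|x[n]|² = 5·24.0000 = 120.0000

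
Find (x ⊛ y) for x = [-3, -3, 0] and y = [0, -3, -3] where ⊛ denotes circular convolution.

(x ⊛ y)[n] = Σ(m=0 to 2) x[m] · y[(n-m) mod 3]

Computing each output sample:
(x ⊛ y)[0] = 9
(x ⊛ y)[1] = 9
(x ⊛ y)[2] = 18

x ⊛ y = [9, 9, 18]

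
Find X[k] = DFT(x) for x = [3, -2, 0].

X[k] = Σ(n=0 to 2) x[n] · ω_3^(nk)
where ω_3 = e^(-2πi/3)

Computing each X[k]:
X[0] = 1
X[1] = 4.0000+1.7321i
X[2] = 4.0000-1.7321i

X = [1, 4.0000+1.7321i, 4.0000-1.7321i]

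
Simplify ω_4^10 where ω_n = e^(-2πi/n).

Since ω_4^4 = 1, powers reduce modulo 4.
10 mod 4 = 2
So ω_4^10 = ω_4^2 = e^(-2πi·2/4)

ω_4^10 = ω_4^2 = -1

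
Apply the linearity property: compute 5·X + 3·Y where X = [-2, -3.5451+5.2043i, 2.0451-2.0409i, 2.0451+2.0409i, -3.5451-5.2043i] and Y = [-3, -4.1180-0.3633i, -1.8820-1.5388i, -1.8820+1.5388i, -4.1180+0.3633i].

By linearity: DFT(5x + 3y) = 5·DFT(x) + 3·DFT(y)
= 5·[-2, -3.5451+5.2043i, 2.0451-2.0409i, 2.0451+2.0409i, -3.5451-5.2043i] + 3·[-3, -4.1180-0.3633i, -1.8820-1.5388i, -1.8820+1.5388i, -4.1180+0.3633i]

Computing element-wise:
Z[0] = 5·(-2) + 3·(-3) = -19
Z[1] = 5·(-3.5451+5.2043i) + 3·(-4.1180-0.3633i) = -30.0795+24.9316i
Z[2] = 5·(2.0451-2.0409i) + 3·(-1.8820-1.5388i) = 4.5795-14.8209i
Z[3] = 5·(2.0451+2.0409i) + 3·(-1.8820+1.5388i) = 4.5795+14.8209i
Z[4] = 5·(-3.5451-5.2043i) + 3·(-4.1180+0.3633i) = -30.0795-24.9316i

DFT(5x + 3y) = 5·X + 3·Y = [-19, -30.0795+24.9316i, 4.5795-14.8209i, 4.5795+14.8209i, -30.0795-24.9316i]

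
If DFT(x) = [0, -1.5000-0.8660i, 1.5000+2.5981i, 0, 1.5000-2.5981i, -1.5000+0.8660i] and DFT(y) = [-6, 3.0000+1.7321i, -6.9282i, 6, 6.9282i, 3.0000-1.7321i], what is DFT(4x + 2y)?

By linearity: DFT(4x + 2y) = 4·DFT(x) + 2·DFT(y)
= 4·[0, -1.5000-0.8660i, 1.5000+2.5981i, 0, 1.5000-2.5981i, -1.5000+0.8660i] + 2·[-6, 3.0000+1.7321i, -6.9282i, 6, 6.9282i, 3.0000-1.7321i]

Computing element-wise:
Z[0] = 4·(0) + 2·(-6) = -12
Z[1] = 4·(-1.5000-0.8660i) + 2·(3.0000+1.7321i) = 0.0002i
Z[2] = 4·(1.5000+2.5981i) + 2·(-6.9282i) = 6.0000-3.4640i
Z[3] = 4·(0) + 2·(6) = 12
Z[4] = 4·(1.5000-2.5981i) + 2·(6.9282i) = 6.0000+3.4640i
Z[5] = 4·(-1.5000+0.8660i) + 2·(3.0000-1.7321i) = -0.0002i

DFT(4x + 2y) = 4·X + 2·Y = [-12, 0.0002i, 6.0000-3.4640i, 12, 6.0000+3.4640i, -0.0002i]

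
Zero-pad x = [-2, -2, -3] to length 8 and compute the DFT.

Original 3-point DFT: [-7, 0.5000-0.8660i, 0.5000+0.8660i]
Zero-padded 8-point DFT provides frequency interpolation.

DFT_8([x, 0, ...]) = [-7, -3.4142+4.4142i, 1+2i, -0.5858-1.5858i, -3, -0.5858+1.5858i, 1-2i, -3.4142-4.4142i]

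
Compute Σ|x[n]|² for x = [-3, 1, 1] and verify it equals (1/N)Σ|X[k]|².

Time domain:
Σ|x[n]|² = |-3|² + |1|² + |1|² = 11.0000

Frequency domain:
(1/3)Σ|X[k]|² = (1/3)(|-1|² + |-4|² + |-4|²) = (1/3)·33.0000 = 11.0000

Both sides agree, confirming Parseval's theorem.

Σ|x[n]|² = (1/N)Σ|X[k]|² = 11.0000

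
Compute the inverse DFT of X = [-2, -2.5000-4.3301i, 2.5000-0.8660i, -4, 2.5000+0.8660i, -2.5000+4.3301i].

x[n] = (1/6) Σ(k=0 to 5) X[k] · e^(2πikn/6)

Computing each x[n]:
x[0] = -1
x[1] = 1
x[2] = 0
x[3] = 2
x[4] = -2
x[5] = -2

x = [-1, 1, 0, 2, -2, -2]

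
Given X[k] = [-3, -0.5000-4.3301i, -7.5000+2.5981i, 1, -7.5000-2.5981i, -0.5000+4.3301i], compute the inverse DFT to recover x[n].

x[n] = (1/6) Σ(k=0 to 5) X[k] · e^(2πikn/6)

Computing each x[n]:
x[0] = -3
x[1] = 1
x[2] = 3
x[3] = -3
x[4] = -1
x[5] = 0

x = [-3, 1, 3, -3, -1, 0]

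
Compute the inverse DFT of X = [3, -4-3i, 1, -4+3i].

x[n] = (1/4) Σ(k=0 to 3) X[k] · e^(2πikn/4)

Computing each x[n]:
x[0] = -1
x[1] = 2
x[2] = 3
x[3] = -1

x = [-1, 2, 3, -1]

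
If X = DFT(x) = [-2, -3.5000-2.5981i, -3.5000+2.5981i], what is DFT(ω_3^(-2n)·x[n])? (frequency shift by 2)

Modulation property: DFT(ω_3^(-2n)·x[n]) = X[(k-2) mod 3], so circularly shift X by 2 positions.

X[k-2] = [-3.5000-2.5981i, -3.5000+2.5981i, -2]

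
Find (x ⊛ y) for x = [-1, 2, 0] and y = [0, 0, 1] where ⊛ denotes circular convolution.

(x ⊛ y)[n] = Σ(m=0 to 2) x[m] · y[(n-m) mod 3]

Computing each output sample:
(x ⊛ y)[0] = 2
(x ⊛ y)[1] = 0
(x ⊛ y)[2] = -1

x ⊛ y = [2, 0, -1]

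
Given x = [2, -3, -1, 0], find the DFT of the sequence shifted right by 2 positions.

Time shift by 2: X_shifted[k] = ω_4^(2k) · X[k]
Shifted x = [-1, 0, 2, -3]

DFT(x[n-2]) = [-2, -3-3i, 4, -3+3i]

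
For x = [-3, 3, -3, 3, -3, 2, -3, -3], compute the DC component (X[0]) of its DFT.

X[0] = Σ(n=0 to 7) x[n] · ω_8^0 = Σ x[n]
= (-3) + (3) + (-3) + (3) + (-3) + (2) + (-3) + (-3)

X[0] = -7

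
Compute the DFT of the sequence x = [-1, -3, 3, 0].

X[k] = Σ(n=0 to 3) x[n] · ω_4^(nk)
where ω_4 = e^(-2πi/4)

Computing each X[k]:
X[0] = -1
X[1] = -4+3i
X[2] = 5
X[3] = -4-3i

X = [-1, -4+3i, 5, -4-3i]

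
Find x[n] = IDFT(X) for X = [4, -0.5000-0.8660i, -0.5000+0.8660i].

x[n] = (1/3) Σ(k=0 to 2) X[k] · e^(2πikn/3)

Computing each x[n]:
x[0] = 1
x[1] = 2
x[2] = 1

x = [1, 2, 1]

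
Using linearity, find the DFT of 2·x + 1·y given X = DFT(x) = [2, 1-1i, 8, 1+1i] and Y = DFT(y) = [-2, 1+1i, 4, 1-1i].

By linearity: DFT(2x + 1y) = 2·DFT(x) + 1·DFT(y)
= 2·[2, 1-1i, 8, 1+1i] + 1·[-2, 1+1i, 4, 1-1i]

Computing element-wise:
Z[0] = 2·(2) + 1·(-2) = 2
Z[1] = 2·(1-1i) + 1·(1+1i) = 3-1i
Z[2] = 2·(8) + 1·(4) = 20
Z[3] = 2·(1+1i) + 1·(1-1i) = 3+1i

DFT(2x + 1y) = 2·X + 1·Y = [2, 3-1i, 20, 3+1i]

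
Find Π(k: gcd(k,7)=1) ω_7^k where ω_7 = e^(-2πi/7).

The primitive 7th roots of unity are ω_7^k for k coprime to 7: k ∈ {1, 2, 3, 4, 5, 6}
Their product equals the constant term of the cyclotomic polynomial Φ_7(x) up to sign.
For n ≥ 3, the product of all primitive nth roots of unity is 1. (For n=1 it is 1; for n=2 it is -1.)

1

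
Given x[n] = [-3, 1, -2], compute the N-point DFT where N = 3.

X[k] = Σ(n=0 to 2) x[n] · ω_3^(nk)
where ω_3 = e^(-2πi/3)

Computing each X[k]:
X[0] = -4
X[1] = -2.5000-2.5981i
X[2] = -2.5000+2.5981i

X = [-4, -2.5000-2.5981i, -2.5000+2.5981i]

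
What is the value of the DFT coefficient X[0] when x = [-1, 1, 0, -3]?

X[0] = Σ(n=0 to 3) x[n] · ω_4^0 = Σ x[n]
= (-1) + (1) + (0) + (-3)

X[0] = -3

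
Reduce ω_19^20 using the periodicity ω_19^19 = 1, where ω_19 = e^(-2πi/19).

Since ω_19^19 = 1, powers reduce modulo 19.
20 mod 19 = 1
So ω_19^20 = ω_19^1 = e^(-2πi·1/19)

ω_19^20 = ω_19^1 = 0.9458-0.3247i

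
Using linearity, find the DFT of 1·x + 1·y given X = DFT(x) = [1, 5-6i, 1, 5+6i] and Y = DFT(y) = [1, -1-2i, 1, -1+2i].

By linearity: DFT(1x + 1y) = 1·DFT(x) + 1·DFT(y)
= 1·[1, 5-6i, 1, 5+6i] + 1·[1, -1-2i, 1, -1+2i]

Computing element-wise:
Z[0] = 1·(1) + 1·(1) = 2
Z[1] = 1·(5-6i) + 1·(-1-2i) = 4-8i
Z[2] = 1·(1) + 1·(1) = 2
Z[3] = 1·(5+6i) + 1·(-1+2i) = 4+8i

DFT(1x + 1y) = 1·X + 1·Y = [2, 4-8i, 2, 4+8i]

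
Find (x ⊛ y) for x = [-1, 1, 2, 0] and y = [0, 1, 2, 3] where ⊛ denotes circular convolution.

(x ⊛ y)[n] = Σ(m=0 to 3) x[m] · y[(n-m) mod 4]

Computing each output sample:
(x ⊛ y)[0] = 7
(x ⊛ y)[1] = 5
(x ⊛ y)[2] = -1
(x ⊛ y)[3] = 1

x ⊛ y = [7, 5, -1, 1]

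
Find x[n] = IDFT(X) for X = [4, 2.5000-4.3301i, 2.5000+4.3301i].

x[n] = (1/3) Σ(k=0 to 2) X[k] · e^(2πikn/3)

Computing each x[n]:
x[0] = 3
x[1] = 3
x[2] = -2

x = [3, 3, -2]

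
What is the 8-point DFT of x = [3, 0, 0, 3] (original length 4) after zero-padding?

Original 4-point DFT: [6, 3+3i, 0, 3-3i]
Zero-padded 8-point DFT provides frequency interpolation.

DFT_8([x, 0, ...]) = [6, 0.8787-2.1213i, 3+3i, 5.1213-2.1213i, 0, 5.1213+2.1213i, 3-3i, 0.8787+2.1213i]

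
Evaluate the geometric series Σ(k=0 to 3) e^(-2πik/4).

Sum of all nth roots of unity equals 0 for n > 1 (geometric series with r ≠ 1).

0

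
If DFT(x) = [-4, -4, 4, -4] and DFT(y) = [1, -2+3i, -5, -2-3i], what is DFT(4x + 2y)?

By linearity: DFT(4x + 2y) = 4·DFT(x) + 2·DFT(y)
= 4·[-4, -4, 4, -4] + 2·[1, -2+3i, -5, -2-3i]

Computing element-wise:
Z[0] = 4·(-4) + 2·(1) = -14
Z[1] = 4·(-4) + 2·(-2+3i) = -20+6i
Z[2] = 4·(4) + 2·(-5) = 6
Z[3] = 4·(-4) + 2·(-2-3i) = -20-6i

DFT(4x + 2y) = 4·X + 2·Y = [-14, -20+6i, 6, -20-6i]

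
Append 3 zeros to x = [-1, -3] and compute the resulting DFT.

Original 2-point DFT: [-4, 2]
Zero-padded 5-point DFT provides frequency interpolation.

DFT_5([x, 0, ...]) = [-4, -1.9271+2.8532i, 1.4271+1.7634i, 1.4271-1.7634i, -1.9271-2.8532i]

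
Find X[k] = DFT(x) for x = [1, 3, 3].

X[k] = Σ(n=0 to 2) x[n] · ω_3^(nk)
where ω_3 = e^(-2πi/3)

Computing each X[k]:
X[0] = 7
X[1] = -2
X[2] = -2

X = [7, -2, -2]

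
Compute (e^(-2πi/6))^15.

Since ω_6^6 = 1, powers reduce modulo 6.
15 mod 6 = 3
So ω_6^15 = ω_6^3 = e^(-2πi·3/6)

ω_6^15 = ω_6^3 = -1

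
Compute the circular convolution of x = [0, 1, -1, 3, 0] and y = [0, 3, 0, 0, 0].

(x ⊛ y)[n] = Σ(m=0 to 4) x[m] · y[(n-m) mod 5]

Computing each output sample:
(x ⊛ y)[0] = 0
(x ⊛ y)[1] = 0
(x ⊛ y)[2] = 3
(x ⊛ y)[3] = -3
(x ⊛ y)[4] = 9

x ⊛ y = [0, 0, 3, -3, 9]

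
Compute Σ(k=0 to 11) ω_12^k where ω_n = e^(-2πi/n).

Sum of all nth roots of unity equals 0 for n > 1 (geometric series with r ≠ 1).

0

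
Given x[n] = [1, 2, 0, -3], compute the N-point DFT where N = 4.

X[k] = Σ(n=0 to 3) x[n] · ω_4^(nk)
where ω_4 = e^(-2πi/4)

Computing each X[k]:
X[0] = 0
X[1] = 1-5i
X[2] = 2
X[3] = 1+5i

X = [0, 1-5i, 2, 1+5i]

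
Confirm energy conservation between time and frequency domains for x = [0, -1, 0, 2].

Time domain:
Σ|x[n]|² = |0|² + |-1|² + |0|² + |2|² = 5.0000

Frequency domain:
(1/4)Σ|X[k]|² = (1/4)(|1|² + |3i|² + |-1|² + |-3i|²) = (1/4)·20.0000 = 5.0000

Both sides agree, confirming Parseval's theorem.

Σ|x[n]|² = (1/N)Σ|X[k]|² = 5.0000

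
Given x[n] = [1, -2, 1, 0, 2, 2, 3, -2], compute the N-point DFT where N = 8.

X[k] = Σ(n=0 to 7) x[n] · ω_8^(nk)
where ω_8 = e^(-2πi/8)

Computing each X[k]:
X[0] = 5
X[1] = -5.2426+3.4142i
X[2] = -1-2i
X[3] = 3.2426-0.5858i
X[4] = 9
X[5] = 3.2426+0.5858i
X[6] = -1+2i
X[7] = -5.2426-3.4142i

X = [5, -5.2426+3.4142i, -1-2i, 3.2426-0.5858i, 9, 3.2426+0.5858i, -1+2i, -5.2426-3.4142i]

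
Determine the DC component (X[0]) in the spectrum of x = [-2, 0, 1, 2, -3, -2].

X[0] = Σ(n=0 to 5) x[n] · ω_6^0 = Σ x[n]
= (-2) + (0) + (1) + (2) + (-3) + (-2)

X[0] = -4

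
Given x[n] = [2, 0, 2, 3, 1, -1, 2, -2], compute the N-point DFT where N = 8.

X[k] = Σ(n=0 to 7) x[n] · ω_8^(nk)
where ω_8 = e^(-2πi/8)

Computing each X[k]:
X[0] = 7
X[1] = -1.8284-4.2426i
X[2] = -1+2i
X[3] = 3.8284-4.2426i
X[4] = 7
X[5] = 3.8284+4.2426i
X[6] = -1-2i
X[7] = -1.8284+4.2426i

X = [7, -1.8284-4.2426i, -1+2i, 3.8284-4.2426i, 7, 3.8284+4.2426i, -1-2i, -1.8284+4.2426i]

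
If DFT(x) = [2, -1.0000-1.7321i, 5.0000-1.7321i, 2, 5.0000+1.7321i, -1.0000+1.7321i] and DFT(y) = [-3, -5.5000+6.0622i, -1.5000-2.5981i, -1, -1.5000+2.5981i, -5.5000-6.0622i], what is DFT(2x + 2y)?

By linearity: DFT(2x + 2y) = 2·DFT(x) + 2·DFT(y)
= 2·[2, -1.0000-1.7321i, 5.0000-1.7321i, 2, 5.0000+1.7321i, -1.0000+1.7321i] + 2·[-3, -5.5000+6.0622i, -1.5000-2.5981i, -1, -1.5000+2.5981i, -5.5000-6.0622i]

Computing element-wise:
Z[0] = 2·(2) + 2·(-3) = -2
Z[1] = 2·(-1.0000-1.7321i) + 2·(-5.5000+6.0622i) = -13.0000+8.6602i
Z[2] = 2·(5.0000-1.7321i) + 2·(-1.5000-2.5981i) = 7.0000-8.6604i
Z[3] = 2·(2) + 2·(-1) = 2
Z[4] = 2·(5.0000+1.7321i) + 2·(-1.5000+2.5981i) = 7.0000+8.6604i
Z[5] = 2·(-1.0000+1.7321i) + 2·(-5.5000-6.0622i) = -13.0000-8.6602i

DFT(2x + 2y) = 2·X + 2·Y = [-2, -13.0000+8.6602i, 7.0000-8.6604i, 2, 7.0000+8.6604i, -13.0000-8.6602i]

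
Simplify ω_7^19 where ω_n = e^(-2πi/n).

Since ω_7^7 = 1, powers reduce modulo 7.
19 mod 7 = 5
So ω_7^19 = ω_7^5 = e^(-2πi·5/7)

ω_7^19 = ω_7^5 = -0.2225+0.9749i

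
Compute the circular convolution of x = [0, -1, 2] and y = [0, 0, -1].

(x ⊛ y)[n] = Σ(m=0 to 2) x[m] · y[(n-m) mod 3]

Computing each output sample:
(x ⊛ y)[0] = 1
(x ⊛ y)[1] = -2
(x ⊛ y)[2] = 0

x ⊛ y = [1, -2, 0]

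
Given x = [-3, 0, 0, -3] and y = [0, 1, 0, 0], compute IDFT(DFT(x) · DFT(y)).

(x ⊛ y)[n] = Σ(m=0 to 3) x[m] · y[(n-m) mod 4]

Computing each output sample:
(x ⊛ y)[0] = -3
(x ⊛ y)[1] = -3
(x ⊛ y)[2] = 0
(x ⊛ y)[3] = 0

x ⊛ y = [-3, -3, 0, 0]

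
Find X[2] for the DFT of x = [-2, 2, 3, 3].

X[2] = Σ(n=0 to 3) x[n] · ω_4^(2n) where ω_4 = e^(-2πi/4)
= (-2)·ω_4^0 + (2)·ω_4^2 + (3)·ω_4^4 + (3)·ω_4^6

X[2] = -4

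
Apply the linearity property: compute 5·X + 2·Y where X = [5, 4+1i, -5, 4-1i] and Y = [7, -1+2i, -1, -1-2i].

By linearity: DFT(5x + 2y) = 5·DFT(x) + 2·DFT(y)
= 5·[5, 4+1i, -5, 4-1i] + 2·[7, -1+2i, -1, -1-2i]

Computing element-wise:
Z[0] = 5·(5) + 2·(7) = 39
Z[1] = 5·(4+1i) + 2·(-1+2i) = 18+9i
Z[2] = 5·(-5) + 2·(-1) = -27
Z[3] = 5·(4-1i) + 2·(-1-2i) = 18-9i

DFT(5x + 2y) = 5·X + 2·Y = [39, 18+9i, -27, 18-9i]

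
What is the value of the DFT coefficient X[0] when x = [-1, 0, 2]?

X[0] = Σ(n=0 to 2) x[n] · ω_3^0 = Σ x[n]
= (-1) + (0) + (2)

X[0] = 1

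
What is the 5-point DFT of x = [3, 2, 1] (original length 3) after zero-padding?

Original 3-point DFT: [6, 1.5000-0.8660i, 1.5000+0.8660i]
Zero-padded 5-point DFT provides frequency interpolation.

DFT_5([x, 0, ...]) = [6, 2.8090-2.4899i, 1.6910-0.2245i, 1.6910+0.2245i, 2.8090+2.4899i]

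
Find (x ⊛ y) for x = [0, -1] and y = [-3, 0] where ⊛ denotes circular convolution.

(x ⊛ y)[n] = Σ(m=0 to 1) x[m] · y[(n-m) mod 2]

Computing each output sample:
(x ⊛ y)[0] = 0
(x ⊛ y)[1] = 3

x ⊛ y = [0, 3]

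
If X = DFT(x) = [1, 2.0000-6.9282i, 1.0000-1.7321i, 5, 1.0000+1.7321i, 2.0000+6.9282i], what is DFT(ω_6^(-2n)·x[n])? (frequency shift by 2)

Modulation property: DFT(ω_6^(-2n)·x[n]) = X[(k-2) mod 6], so circularly shift X by 2 positions.

X[k-2] = [1.0000+1.7321i, 2.0000+6.9282i, 1, 2.0000-6.9282i, 1.0000-1.7321i, 5]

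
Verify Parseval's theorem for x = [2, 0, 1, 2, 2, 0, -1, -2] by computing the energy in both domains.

Time domain:
Σ|x[n]|² = |2|² + |0|² + |1|² + |2|² + |2|² + |0|² + |-1|² + |-2|² = 18.0000

Frequency domain:
(1/8)Σ|X[k]|² = (1/8)(|4|² + |-2.8284-4.8284i|² + |4|² + |2.8284-0.8284i|² + |4|² + |2.8284+0.8284i|² + |4|² + |-2.8284+4.8284i|²) = (1/8)·144.0000 = 18.0000

Both sides agree, confirming Parseval's theorem.

Σ|x[n]|² = (1/N)Σ|X[k]|² = 18.0000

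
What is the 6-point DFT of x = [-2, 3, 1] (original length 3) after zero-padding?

Original 3-point DFT: [2, -4.0000-1.7321i, -4.0000+1.7321i]
Zero-padded 6-point DFT provides frequency interpolation.

DFT_6([x, 0, ...]) = [2, -1.0000-3.4641i, -4.0000-1.7321i, -4, -4.0000+1.7321i, -1.0000+3.4641i]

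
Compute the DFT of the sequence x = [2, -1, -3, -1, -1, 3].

X[k] = Σ(n=0 to 5) x[n] · ω_6^(nk)
where ω_6 = e^(-2πi/6)

Computing each X[k]:
X[0] = -1
X[1] = 6.0000+5.1962i
X[2] = 2.0000+1.7321i
X[3] = -3
X[4] = 2.0000-1.7321i
X[5] = 6.0000-5.1962i

X = [-1, 6.0000+5.1962i, 2.0000+1.7321i, -3, 2.0000-1.7321i, 6.0000-5.1962i]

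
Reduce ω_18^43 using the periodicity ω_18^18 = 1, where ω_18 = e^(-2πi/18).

Since ω_18^18 = 1, powers reduce modulo 18.
43 mod 18 = 7
So ω_18^43 = ω_18^7 = e^(-2πi·7/18)

ω_18^43 = ω_18^7 = -0.7660-0.6428i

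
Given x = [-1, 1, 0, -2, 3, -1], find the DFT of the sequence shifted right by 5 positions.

Time shift by 5: X_shifted[k] = ω_6^(5k) · X[k]
Shifted x = [1, 0, -2, 3, -1, -1]

DFT(x[n-5]) = [0, -1, 6.0000-1.7321i, -4, 6.0000+1.7321i, -1]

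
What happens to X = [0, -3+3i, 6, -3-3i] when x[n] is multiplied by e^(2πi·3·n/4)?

Modulation property: DFT(ω_4^(-3n)·x[n]) = X[(k-3) mod 4], so circularly shift X by 3 positions.

X[k-3] = [-3+3i, 6, -3-3i, 0]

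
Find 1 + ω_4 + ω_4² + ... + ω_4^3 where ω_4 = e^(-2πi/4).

Sum of all nth roots of unity equals 0 for n > 1 (geometric series with r ≠ 1).

0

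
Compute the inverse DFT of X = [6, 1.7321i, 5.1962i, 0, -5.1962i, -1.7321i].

x[n] = (1/6) Σ(k=0 to 5) X[k] · e^(2πikn/6)

Computing each x[n]:
x[0] = 1
x[1] = -1
x[2] = 2
x[3] = 1
x[4] = 0
x[5] = 3

x = [1, -1, 2, 1, 0, 3]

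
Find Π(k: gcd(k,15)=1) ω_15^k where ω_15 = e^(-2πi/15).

The primitive 15th roots of unity are ω_15^k for k coprime to 15: k ∈ {1, 2, 4, 7, 8, 11, 13, 14}
Their product equals the constant term of the cyclotomic polynomial Φ_15(x) up to sign.
For n ≥ 3, the product of all primitive nth roots of unity is 1. (For n=1 it is 1; for n=2 it is -1.)

1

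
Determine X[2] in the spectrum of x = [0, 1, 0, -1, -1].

X[2] = Σ(n=0 to 4) x[n] · ω_5^(2n) where ω_5 = e^(-2πi/5)
= (0)·ω_5^0 + (1)·ω_5^2 + (0)·ω_5^4 + (-1)·ω_5^6 + (-1)·ω_5^8

X[2] = -0.3090-0.2245i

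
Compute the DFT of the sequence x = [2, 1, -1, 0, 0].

X[k] = Σ(n=0 to 4) x[n] · ω_5^(nk)
where ω_5 = e^(-2πi/5)

Computing each X[k]:
X[0] = 2
X[1] = 3.1180-0.3633i
X[2] = 0.8820-1.5388i
X[3] = 0.8820+1.5388i
X[4] = 3.1180+0.3633i

X = [2, 3.1180-0.3633i, 0.8820-1.5388i, 0.8820+1.5388i, 3.1180+0.3633i]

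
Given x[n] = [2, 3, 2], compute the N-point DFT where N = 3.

X[k] = Σ(n=0 to 2) x[n] · ω_3^(nk)
where ω_3 = e^(-2πi/3)

Computing each X[k]:
X[0] = 7
X[1] = -0.5000-0.8660i
X[2] = -0.5000+0.8660i

X = [7, -0.5000-0.8660i, -0.5000+0.8660i]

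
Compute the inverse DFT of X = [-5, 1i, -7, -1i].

x[n] = (1/4) Σ(k=0 to 3) X[k] · e^(2πikn/4)

Computing each x[n]:
x[0] = -3
x[1] = 0
x[2] = -3
x[3] = 1

x = [-3, 0, -3, 1]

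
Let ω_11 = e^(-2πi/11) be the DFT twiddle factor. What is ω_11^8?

ω_11^8 = e^(-2πi·8/11)
= cos(-2π·8/11) + i·sin(-2π·8/11)
= cos(-16π/11) + i·sin(-16π/11)

ω_11^8 = cos(-16π/11) + i·sin(-16π/11) = -0.1423+0.9898i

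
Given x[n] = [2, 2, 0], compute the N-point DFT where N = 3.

X[k] = Σ(n=0 to 2) x[n] · ω_3^(nk)
where ω_3 = e^(-2πi/3)

Computing each X[k]:
X[0] = 4
X[1] = 1.0000-1.7321i
X[2] = 1.0000+1.7321i

X = [4, 1.0000-1.7321i, 1.0000+1.7321i]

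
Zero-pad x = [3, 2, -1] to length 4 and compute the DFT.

Original 3-point DFT: [4, 2.5000-2.5981i, 2.5000+2.5981i]
Zero-padded 4-point DFT provides frequency interpolation.

DFT_4([x, 0, ...]) = [4, 4-2i, 0, 4+2i]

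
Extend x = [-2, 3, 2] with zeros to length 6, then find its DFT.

Original 3-point DFT: [3, -4.5000-0.8660i, -4.5000+0.8660i]
Zero-padded 6-point DFT provides frequency interpolation.

DFT_6([x, 0, ...]) = [3, -1.5000-4.3301i, -4.5000-0.8660i, -3, -4.5000+0.8660i, -1.5000+4.3301i]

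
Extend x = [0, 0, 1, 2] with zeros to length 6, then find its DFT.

Original 4-point DFT: [3, -1+2i, -1, -1-2i]
Zero-padded 6-point DFT provides frequency interpolation.

DFT_6([x, 0, ...]) = [3, -2.5000-0.8660i, 1.5000+0.8660i, -1, 1.5000-0.8660i, -2.5000+0.8660i]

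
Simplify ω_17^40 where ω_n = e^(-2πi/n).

Since ω_17^17 = 1, powers reduce modulo 17.
40 mod 17 = 6
So ω_17^40 = ω_17^6 = e^(-2πi·6/17)

ω_17^40 = ω_17^6 = -0.6026-0.7980i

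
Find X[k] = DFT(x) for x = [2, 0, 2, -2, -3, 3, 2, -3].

X[k] = Σ(n=0 to 7) x[n] · ω_8^(nk)
where ω_8 = e^(-2πi/8)

Computing each X[k]:
X[0] = 1
X[1] = 2.1716+1.4142i
X[2] = -5-8i
X[3] = 7.8284+1.4142i
X[4] = 5
X[5] = 7.8284-1.4142i
X[6] = -5+8i
X[7] = 2.1716-1.4142i

X = [1, 2.1716+1.4142i, -5-8i, 7.8284+1.4142i, 5, 7.8284-1.4142i, -5+8i, 2.1716-1.4142i]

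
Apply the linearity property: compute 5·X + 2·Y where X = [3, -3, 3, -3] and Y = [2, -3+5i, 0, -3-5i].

By linearity: DFT(5x + 2y) = 5·DFT(x) + 2·DFT(y)
= 5·[3, -3, 3, -3] + 2·[2, -3+5i, 0, -3-5i]

Computing element-wise:
Z[0] = 5·(3) + 2·(2) = 19
Z[1] = 5·(-3) + 2·(-3+5i) = -21+10i
Z[2] = 5·(3) + 2·(0) = 15
Z[3] = 5·(-3) + 2·(-3-5i) = -21-10i

DFT(5x + 2y) = 5·X + 2·Y = [19, -21+10i, 15, -21-10i]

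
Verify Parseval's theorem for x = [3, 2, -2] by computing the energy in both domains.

Time domain:
Σ|x[n]|² = |3|² + |2|² + |-2|² = 17.0000

Frequency domain:
(1/3)Σ|X[k]|² = (1/3)(|3|² + |3.0000-3.4641i|² + |3.0000+3.4641i|²) = (1/3)·51.0000 = 17.0000

Both sides agree, confirming Parseval's theorem.

Σ|x[n]|² = (1/N)Σ|X[k]|² = 17.0000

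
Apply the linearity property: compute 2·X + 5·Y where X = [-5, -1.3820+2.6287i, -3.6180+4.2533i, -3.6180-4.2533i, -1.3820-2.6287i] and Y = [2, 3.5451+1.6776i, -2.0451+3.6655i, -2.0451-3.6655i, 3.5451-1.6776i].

By linearity: DFT(2x + 5y) = 2·DFT(x) + 5·DFT(y)
= 2·[-5, -1.3820+2.6287i, -3.6180+4.2533i, -3.6180-4.2533i, -1.3820-2.6287i] + 5·[2, 3.5451+1.6776i, -2.0451+3.6655i, -2.0451-3.6655i, 3.5451-1.6776i]

Computing element-wise:
Z[0] = 2·(-5) + 5·(2) = 0
Z[1] = 2·(-1.3820+2.6287i) + 5·(3.5451+1.6776i) = 14.9615+13.6454i
Z[2] = 2·(-3.6180+4.2533i) + 5·(-2.0451+3.6655i) = -17.4615+26.8341i
Z[3] = 2·(-3.6180-4.2533i) + 5·(-2.0451-3.6655i) = -17.4615-26.8341i
Z[4] = 2·(-1.3820-2.6287i) + 5·(3.5451-1.6776i) = 14.9615-13.6454i

DFT(2x + 5y) = 2·X + 5·Y = [0, 14.9615+13.6454i, -17.4615+26.8341i, -17.4615-26.8341i, 14.9615-13.6454i]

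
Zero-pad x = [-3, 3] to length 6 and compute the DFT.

Original 2-point DFT: [0, -6]
Zero-padded 6-point DFT provides frequency interpolation.

DFT_6([x, 0, ...]) = [0, -1.5000-2.5981i, -4.5000-2.5981i, -6, -4.5000+2.5981i, -1.5000+2.5981i]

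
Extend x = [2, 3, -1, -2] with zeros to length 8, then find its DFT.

Original 4-point DFT: [2, 3-5i, 0, 3+5i]
Zero-padded 8-point DFT provides frequency interpolation.

DFT_8([x, 0, ...]) = [2, 5.5355+0.2929i, 3-5i, -1.5355-1.7071i, 0, -1.5355+1.7071i, 3+5i, 5.5355-0.2929i]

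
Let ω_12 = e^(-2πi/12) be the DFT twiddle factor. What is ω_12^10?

ω_12^10 = e^(-2πi·10/12)
= cos(-2π·10/12) + i·sin(-2π·10/12)
= cos(-20π/12) + i·sin(-20π/12)

ω_12^10 = cos(-20π/12) + i·sin(-20π/12) = 0.5000+0.8660i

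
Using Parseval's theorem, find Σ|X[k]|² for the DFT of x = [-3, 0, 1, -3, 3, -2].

Parseval: Σ|x[n]|² = (1/N)Σ|X[k]|², so Σ|X[k]|² = N·Σ|x[n]|² = 6·32.0000

Σ|X[k]|² = N·Σ|x[n]|² = 6·32.0000 = 192.0000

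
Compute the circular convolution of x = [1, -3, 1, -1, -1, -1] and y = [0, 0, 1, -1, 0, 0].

(x ⊛ y)[n] = Σ(m=0 to 5) x[m] · y[(n-m) mod 6]

Computing each output sample:
(x ⊛ y)[0] = 0
(x ⊛ y)[1] = 0
(x ⊛ y)[2] = 2
(x ⊛ y)[3] = -4
(x ⊛ y)[4] = 4
(x ⊛ y)[5] = -2

x ⊛ y = [0, 0, 2, -4, 4, -2]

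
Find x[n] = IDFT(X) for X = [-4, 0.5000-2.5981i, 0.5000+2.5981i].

x[n] = (1/3) Σ(k=0 to 2) X[k] · e^(2πikn/3)

Computing each x[n]:
x[0] = -1
x[1] = 0
x[2] = -3

x = [-1, 0, -3]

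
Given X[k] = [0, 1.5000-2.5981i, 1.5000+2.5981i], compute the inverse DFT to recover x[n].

x[n] = (1/3) Σ(k=0 to 2) X[k] · e^(2πikn/3)

Computing each x[n]:
x[0] = 1
x[1] = 1
x[2] = -2

x = [1, 1, -2]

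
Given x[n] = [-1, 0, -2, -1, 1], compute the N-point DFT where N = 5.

X[k] = Σ(n=0 to 4) x[n] · ω_5^(nk)
where ω_5 = e^(-2πi/5)

Computing each X[k]:
X[0] = -3
X[1] = 1.7361+1.5388i
X[2] = -2.7361-0.3633i
X[3] = -2.7361+0.3633i
X[4] = 1.7361-1.5388i

X = [-3, 1.7361+1.5388i, -2.7361-0.3633i, -2.7361+0.3633i, 1.7361-1.5388i]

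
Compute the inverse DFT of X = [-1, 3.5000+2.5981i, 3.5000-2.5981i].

x[n] = (1/3) Σ(k=0 to 2) X[k] · e^(2πikn/3)

Computing each x[n]:
x[0] = 2
x[1] = -3
x[2] = 0

x = [2, -3, 0]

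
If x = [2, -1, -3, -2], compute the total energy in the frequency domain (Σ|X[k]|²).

Parseval: Σ|x[n]|² = (1/N)Σ|X[k]|², so Σ|X[k]|² = N·Σ|x[n]|² = 4·18.0000

Σ|X[k]|² = N·Σ|x[n]|² = 4·18.0000 = 72.0000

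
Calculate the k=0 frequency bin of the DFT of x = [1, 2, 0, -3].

X[0] = Σ(n=0 to 3) x[n] · ω_4^0 = Σ x[n]
= (1) + (2) + (0) + (-3)

X[0] = 0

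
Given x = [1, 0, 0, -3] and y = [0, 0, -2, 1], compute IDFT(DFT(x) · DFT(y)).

(x ⊛ y)[n] = Σ(m=0 to 3) x[m] · y[(n-m) mod 4]

Computing each output sample:
(x ⊛ y)[0] = 0
(x ⊛ y)[1] = 6
(x ⊛ y)[2] = -5
(x ⊛ y)[3] = 1

x ⊛ y = [0, 6, -5, 1]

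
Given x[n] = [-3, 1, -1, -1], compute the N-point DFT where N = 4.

X[k] = Σ(n=0 to 3) x[n] · ω_4^(nk)
where ω_4 = e^(-2πi/4)

Computing each X[k]:
X[0] = -4
X[1] = -2-2i
X[2] = -4
X[3] = -2+2i

X = [-4, -2-2i, -4, -2+2i]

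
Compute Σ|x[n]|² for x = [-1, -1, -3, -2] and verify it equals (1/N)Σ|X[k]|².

Time domain:
Σ|x[n]|² = |-1|² + |-1|² + |-3|² + |-2|² = 15.0000

Frequency domain:
(1/4)Σ|X[k]|² = (1/4)(|-7|² + |2-1i|² + |-1|² + |2+1i|²) = (1/4)·60.0000 = 15.0000

Both sides agree, confirming Parseval's theorem.

Σ|x[n]|² = (1/N)Σ|X[k]|² = 15.0000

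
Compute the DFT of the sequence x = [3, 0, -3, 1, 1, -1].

X[k] = Σ(n=0 to 5) x[n] · ω_6^(nk)
where ω_6 = e^(-2πi/6)

Computing each X[k]:
X[0] = 1
X[1] = 2.5000+2.5981i
X[2] = 5.5000-4.3301i
X[3] = 1
X[4] = 5.5000+4.3301i
X[5] = 2.5000-2.5981i

X = [1, 2.5000+2.5981i, 5.5000-4.3301i, 1, 5.5000+4.3301i, 2.5000-2.5981i]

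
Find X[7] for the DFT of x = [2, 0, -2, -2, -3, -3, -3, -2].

X[7] = Σ(n=0 to 7) x[n] · ω_8^(7n) where ω_8 = e^(-2πi/8)
= (2)·ω_8^0 + (0)·ω_8^7 + (-2)·ω_8^14 + (-2)·ω_8^21 + (-3)·ω_8^28 + (-3)·ω_8^35 + (-3)·ω_8^42 + (-2)·ω_8^49

X[7] = 7.1213+3.1213i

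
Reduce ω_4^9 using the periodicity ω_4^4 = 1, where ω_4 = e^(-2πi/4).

Since ω_4^4 = 1, powers reduce modulo 4.
9 mod 4 = 1
So ω_4^9 = ω_4^1 = e^(-2πi·1/4)

ω_4^9 = ω_4^1 = -1i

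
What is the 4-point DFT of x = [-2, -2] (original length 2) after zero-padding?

Original 2-point DFT: [-4, 0]
Zero-padded 4-point DFT provides frequency interpolation.

DFT_4([x, 0, ...]) = [-4, -2+2i, 0, -2-2i]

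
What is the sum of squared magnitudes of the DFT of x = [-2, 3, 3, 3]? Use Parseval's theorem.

Parseval: Σ|x[n]|² = (1/N)Σ|X[k]|², so Σ|X[k]|² = N·Σ|x[n]|² = 4·31.0000

Σ|X[k]|² = N·Σ|x[n]|² = 4·31.0000 = 124.0000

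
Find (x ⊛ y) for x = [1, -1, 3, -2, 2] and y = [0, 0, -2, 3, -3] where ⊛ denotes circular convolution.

(x ⊛ y)[n] = Σ(m=0 to 4) x[m] · y[(n-m) mod 5]

Computing each output sample:
(x ⊛ y)[0] = 16
(x ⊛ y)[1] = -19
(x ⊛ y)[2] = 10
(x ⊛ y)[3] = -1
(x ⊛ y)[4] = -12

x ⊛ y = [16, -19, 10, -1, -12]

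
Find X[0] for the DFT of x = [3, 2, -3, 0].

X[0] = Σ(n=0 to 3) x[n] · ω_4^0 = Σ x[n]
= (3) + (2) + (-3) + (0)

X[0] = 2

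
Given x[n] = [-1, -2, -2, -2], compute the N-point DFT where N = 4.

X[k] = Σ(n=0 to 3) x[n] · ω_4^(nk)
where ω_4 = e^(-2πi/4)

Computing each X[k]:
X[0] = -7
X[1] = 1
X[2] = 1
X[3] = 1

X = [-7, 1, 1, 1]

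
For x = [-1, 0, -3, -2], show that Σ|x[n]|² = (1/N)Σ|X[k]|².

Time domain:
Σ|x[n]|² = |-1|² + |0|² + |-3|² + |-2|² = 14.0000

Frequency domain:
(1/4)Σ|X[k]|² = (1/4)(|-6|² + |2-2i|² + |-2|² + |2+2i|²) = (1/4)·56.0000 = 14.0000

Both sides agree, confirming Parseval's theorem.

Σ|x[n]|² = (1/N)Σ|X[k]|² = 14.0000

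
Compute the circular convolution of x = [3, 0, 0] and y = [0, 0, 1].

(x ⊛ y)[n] = Σ(m=0 to 2) x[m] · y[(n-m) mod 3]

Computing each output sample:
(x ⊛ y)[0] = 0
(x ⊛ y)[1] = 0
(x ⊛ y)[2] = 3

x ⊛ y = [0, 0, 3]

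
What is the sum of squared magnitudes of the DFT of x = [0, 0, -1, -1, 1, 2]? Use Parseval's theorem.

Parseval: Σ|x[n]|² = (1/N)Σ|X[k]|², so Σ|X[k]|² = N·Σ|x[n]|² = 6·7.0000

Σ|X[k]|² = N·Σ|x[n]|² = 6·7.0000 = 42.0000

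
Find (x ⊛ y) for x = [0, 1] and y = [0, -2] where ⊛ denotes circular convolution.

(x ⊛ y)[n] = Σ(m=0 to 1) x[m] · y[(n-m) mod 2]

Computing each output sample:
(x ⊛ y)[0] = -2
(x ⊛ y)[1] = 0

x ⊛ y = [-2, 0]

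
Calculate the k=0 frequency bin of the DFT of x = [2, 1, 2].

X[0] = Σ(n=0 to 2) x[n] · ω_3^0 = Σ x[n]
= (2) + (1) + (2)

X[0] = 5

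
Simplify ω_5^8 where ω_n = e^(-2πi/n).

Since ω_5^5 = 1, powers reduce modulo 5.
8 mod 5 = 3
So ω_5^8 = ω_5^3 = e^(-2πi·3/5)

ω_5^8 = ω_5^3 = -0.8090+0.5878i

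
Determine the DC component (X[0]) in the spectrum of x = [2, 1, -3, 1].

X[0] = Σ(n=0 to 3) x[n] · ω_4^0 = Σ x[n]
= (2) + (1) + (-3) + (1)

X[0] = 1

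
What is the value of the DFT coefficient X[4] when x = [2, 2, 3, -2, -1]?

X[4] = Σ(n=0 to 4) x[n] · ω_5^(4n) where ω_5 = e^(-2πi/5)
= (2)·ω_5^0 + (2)·ω_5^4 + (3)·ω_5^8 + (-2)·ω_5^12 + (-1)·ω_5^16

X[4] = 1.5000+5.7921i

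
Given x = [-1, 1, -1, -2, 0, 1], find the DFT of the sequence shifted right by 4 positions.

Time shift by 4: X_shifted[k] = ω_6^(4k) · X[k]
Shifted x = [-1, -2, 0, 1, -1, 1]

DFT(x[n-4]) = [-2, -2.0000+1.7321i, 1.0000+3.4641i, -2, 1.0000-3.4641i, -2.0000-1.7321i]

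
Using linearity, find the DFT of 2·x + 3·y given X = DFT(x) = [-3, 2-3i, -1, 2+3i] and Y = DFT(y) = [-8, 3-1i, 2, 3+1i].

By linearity: DFT(2x + 3y) = 2·DFT(x) + 3·DFT(y)
= 2·[-3, 2-3i, -1, 2+3i] + 3·[-8, 3-1i, 2, 3+1i]

Computing element-wise:
Z[0] = 2·(-3) + 3·(-8) = -30
Z[1] = 2·(2-3i) + 3·(3-1i) = 13-9i
Z[2] = 2·(-1) + 3·(2) = 4
Z[3] = 2·(2+3i) + 3·(3+1i) = 13+9i

DFT(2x + 3y) = 2·X + 3·Y = [-30, 13-9i, 4, 13+9i]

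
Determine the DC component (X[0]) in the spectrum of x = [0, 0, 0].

X[0] = Σ(n=0 to 2) x[n] · ω_3^0 = Σ x[n]
= (0) + (0) + (0)

X[0] = 0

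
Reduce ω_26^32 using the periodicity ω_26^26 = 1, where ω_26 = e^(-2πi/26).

Since ω_26^26 = 1, powers reduce modulo 26.
32 mod 26 = 6
So ω_26^32 = ω_26^6 = e^(-2πi·6/26)

ω_26^32 = ω_26^6 = 0.1205-0.9927i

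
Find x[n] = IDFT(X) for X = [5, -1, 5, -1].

x[n] = (1/4) Σ(k=0 to 3) X[k] · e^(2πikn/4)

Computing each x[n]:
x[0] = 2
x[1] = 0
x[2] = 3
x[3] = 0

x = [2, 0, 3, 0]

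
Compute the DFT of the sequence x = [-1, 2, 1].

X[k] = Σ(n=0 to 2) x[n] · ω_3^(nk)
where ω_3 = e^(-2πi/3)

Computing each X[k]:
X[0] = 2
X[1] = -2.5000-0.8660i
X[2] = -2.5000+0.8660i

X = [2, -2.5000-0.8660i, -2.5000+0.8660i]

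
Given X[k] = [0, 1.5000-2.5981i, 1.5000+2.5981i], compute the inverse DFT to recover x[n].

x[n] = (1/3) Σ(k=0 to 2) X[k] · e^(2πikn/3)

Computing each x[n]:
x[0] = 1
x[1] = 1
x[2] = -2

x = [1, 1, -2]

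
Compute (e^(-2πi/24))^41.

Since ω_24^24 = 1, powers reduce modulo 24.
41 mod 24 = 17
So ω_24^41 = ω_24^17 = e^(-2πi·17/24)

ω_24^41 = ω_24^17 = -0.2588+0.9659i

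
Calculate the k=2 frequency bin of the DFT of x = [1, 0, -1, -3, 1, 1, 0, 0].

X[2] = Σ(n=0 to 7) x[n] · ω_8^(2n) where ω_8 = e^(-2πi/8)
= (1)·ω_8^0 + (0)·ω_8^2 + (-1)·ω_8^4 + (-3)·ω_8^6 + (1)·ω_8^8 + (1)·ω_8^10 + (0)·ω_8^12 + (0)·ω_8^14

X[2] = 3-4i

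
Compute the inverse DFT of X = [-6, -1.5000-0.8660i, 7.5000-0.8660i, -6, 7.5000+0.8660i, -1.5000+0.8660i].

x[n] = (1/6) Σ(k=0 to 5) X[k] · e^(2πikn/6)

Computing each x[n]:
x[0] = 0
x[1] = -1
x[2] = -3
x[3] = 3
x[4] = -3
x[5] = -2

x = [0, -1, -3, 3, -3, -2]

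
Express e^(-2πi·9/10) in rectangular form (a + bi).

ω_10^9 = e^(-2πi·9/10)
= cos(-2π·9/10) + i·sin(-2π·9/10)
= cos(-18π/10) + i·sin(-18π/10)

ω_10^9 = cos(-18π/10) + i·sin(-18π/10) = 0.8090+0.5878i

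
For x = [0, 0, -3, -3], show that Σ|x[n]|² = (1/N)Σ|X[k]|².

Time domain:
Σ|x[n]|² = |0|² + |0|² + |-3|² + |-3|² = 18.0000

Frequency domain:
(1/4)Σ|X[k]|² = (1/4)(|-6|² + |3-3i|² + |0|² + |3+3i|²) = (1/4)·72.0000 = 18.0000

Both sides agree, confirming Parseval's theorem.

Σ|x[n]|² = (1/N)Σ|X[k]|² = 18.0000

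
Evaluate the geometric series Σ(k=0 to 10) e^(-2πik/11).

Sum of all nth roots of unity equals 0 for n > 1 (geometric series with r ≠ 1).

0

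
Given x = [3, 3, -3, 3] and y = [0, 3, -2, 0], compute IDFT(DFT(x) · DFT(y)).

(x ⊛ y)[n] = Σ(m=0 to 3) x[m] · y[(n-m) mod 4]

Computing each output sample:
(x ⊛ y)[0] = 15
(x ⊛ y)[1] = 3
(x ⊛ y)[2] = 3
(x ⊛ y)[3] = -15

x ⊛ y = [15, 3, 3, -15]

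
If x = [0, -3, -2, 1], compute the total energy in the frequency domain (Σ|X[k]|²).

Parseval: Σ|x[n]|² = (1/N)Σ|X[k]|², so Σ|X[k]|² = N·Σ|x[n]|² = 4·14.0000

Σ|X[k]|² = N·Σ|x[n]|² = 4·14.0000 = 56.0000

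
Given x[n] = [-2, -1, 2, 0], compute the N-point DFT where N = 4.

X[k] = Σ(n=0 to 3) x[n] · ω_4^(nk)
where ω_4 = e^(-2πi/4)

Computing each X[k]:
X[0] = -1
X[1] = -4+1i
X[2] = 1
X[3] = -4-1i

X = [-1, -4+1i, 1, -4-1i]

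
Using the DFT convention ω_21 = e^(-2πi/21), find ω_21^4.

ω_21^4 = e^(-2πi·4/21)
= cos(-2π·4/21) + i·sin(-2π·4/21)
= cos(-8π/21) + i·sin(-8π/21)

ω_21^4 = cos(-8π/21) + i·sin(-8π/21) = 0.3653-0.9309i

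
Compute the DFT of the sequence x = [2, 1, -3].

X[k] = Σ(n=0 to 2) x[n] · ω_3^(nk)
where ω_3 = e^(-2πi/3)

Computing each X[k]:
X[0] = 0
X[1] = 3.0000-3.4641i
X[2] = 3.0000+3.4641i

X = [0, 3.0000-3.4641i, 3.0000+3.4641i]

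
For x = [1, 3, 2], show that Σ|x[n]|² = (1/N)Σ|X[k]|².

Time domain:
Σ|x[n]|² = |1|² + |3|² + |2|² = 14.0000

Frequency domain:
(1/3)Σ|X[k]|² = (1/3)(|6|² + |-1.5000-0.8660i|² + |-1.5000+0.8660i|²) = (1/3)·42.0000 = 14.0000

Both sides agree, confirming Parseval's theorem.

Σ|x[n]|² = (1/N)Σ|X[k]|² = 14.0000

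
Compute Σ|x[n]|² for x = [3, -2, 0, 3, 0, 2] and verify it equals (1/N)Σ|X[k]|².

Time domain:
Σ|x[n]|² = |3|² + |-2|² + |0|² + |3|² + |0|² + |2|² = 26.0000

Frequency domain:
(1/6)Σ|X[k]|² = (1/6)(|6|² + |3.4641i|² + |6.0000+3.4641i|² + |0|² + |6.0000-3.4641i|² + |-3.4641i|²) = (1/6)·156.0000 = 26.0000

Both sides agree, confirming Parseval's theorem.

Σ|x[n]|² = (1/N)Σ|X[k]|² = 26.0000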